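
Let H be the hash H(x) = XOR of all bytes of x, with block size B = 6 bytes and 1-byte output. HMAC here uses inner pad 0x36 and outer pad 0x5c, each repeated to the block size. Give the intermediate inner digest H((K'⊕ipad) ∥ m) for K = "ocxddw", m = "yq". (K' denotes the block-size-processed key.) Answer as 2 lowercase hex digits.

0b

Key "ocxddw" = 6f 63 78 64 64 77 is exactly B = 6 bytes: K' = 6f 63 78 64 64 77.
K' ⊕ ipad = 59 55 4e 52 52 41.
Inner input = 59 55 4e 52 52 41 ∥ 79 71.
Inner hash: XOR 59⊕55⊕4e⊕52⊕52⊕41⊕79⊕71 = 0b.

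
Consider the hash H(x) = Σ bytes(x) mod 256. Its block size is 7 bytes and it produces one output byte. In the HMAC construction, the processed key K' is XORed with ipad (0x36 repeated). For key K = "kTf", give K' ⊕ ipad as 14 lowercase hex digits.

Key "kTf" = 6b 54 66 is 3 bytes ≤ B = 7; zero-pad to 7 bytes: K' = 6b 54 66 00 00 00 00.
XOR each byte with 0x36: 6b⊕36=5d, 54⊕36=62, 66⊕36=50, 00⊕36=36, 00⊕36=36, 00⊕36=36, 00⊕36=36.

5d625036363636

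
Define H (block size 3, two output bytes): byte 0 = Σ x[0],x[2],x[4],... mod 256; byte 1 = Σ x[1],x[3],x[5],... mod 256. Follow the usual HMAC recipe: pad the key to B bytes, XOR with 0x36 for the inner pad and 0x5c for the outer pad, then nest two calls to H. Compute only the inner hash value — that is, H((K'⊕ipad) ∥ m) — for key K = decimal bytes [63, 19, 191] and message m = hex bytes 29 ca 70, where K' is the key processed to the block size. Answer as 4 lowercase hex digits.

Key decimal bytes [63, 19, 191] = 3f 13 bf is exactly B = 3 bytes: K' = 3f 13 bf.
K' ⊕ ipad = 09 25 89.
Inner input = 09 25 89 ∥ 29 ca 70.
Inner hash: even-index sum = 348 mod 256 = 92; odd-index sum = 190 mod 256 = 190 → 5c be.

5cbe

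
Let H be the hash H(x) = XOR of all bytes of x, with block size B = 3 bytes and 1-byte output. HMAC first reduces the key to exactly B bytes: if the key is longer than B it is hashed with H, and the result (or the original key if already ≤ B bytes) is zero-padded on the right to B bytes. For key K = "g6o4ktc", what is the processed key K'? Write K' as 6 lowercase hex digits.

|K| = 7 > B = 3, so first hash the key.
H(K): XOR 67⊕36⊕6f⊕34⊕6b⊕74⊕63 = 76.
Zero-pad H(K) = 76 to 3 bytes: K' = 76 00 00.

760000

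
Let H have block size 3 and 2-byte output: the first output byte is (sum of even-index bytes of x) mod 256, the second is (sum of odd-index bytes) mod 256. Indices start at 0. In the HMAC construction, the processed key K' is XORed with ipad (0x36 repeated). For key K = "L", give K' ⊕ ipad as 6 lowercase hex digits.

7a3636

Key "L" = 4c is 1 byte ≤ B = 3; zero-pad to 3 bytes: K' = 4c 00 00.
XOR each byte with 0x36: 4c⊕36=7a, 00⊕36=36, 00⊕36=36.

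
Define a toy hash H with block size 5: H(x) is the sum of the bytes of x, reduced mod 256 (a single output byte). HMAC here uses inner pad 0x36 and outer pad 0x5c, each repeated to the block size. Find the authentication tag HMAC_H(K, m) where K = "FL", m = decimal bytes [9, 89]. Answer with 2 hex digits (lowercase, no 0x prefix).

Key "FL" = 46 4c is 2 bytes ≤ B = 5; zero-pad to 5 bytes: K' = 46 4c 00 00 00.
K' ⊕ ipad = 70 7a 36 36 36.  K' ⊕ opad = 1a 10 5c 5c 5c.
Inner input = (K'⊕ipad) ∥ m = 70 7a 36 36 36 ∥ 09 59.
Inner hash: sum = 112+122+54+54+54+9+89 = 494; mod 256 = 238 → ee.
Outer input = (K'⊕opad) ∥ inner = 1a 10 5c 5c 5c ∥ ee.
Outer hash (tag): sum = 26+16+92+92+92+238 = 556; mod 256 = 44 → 2c.

2c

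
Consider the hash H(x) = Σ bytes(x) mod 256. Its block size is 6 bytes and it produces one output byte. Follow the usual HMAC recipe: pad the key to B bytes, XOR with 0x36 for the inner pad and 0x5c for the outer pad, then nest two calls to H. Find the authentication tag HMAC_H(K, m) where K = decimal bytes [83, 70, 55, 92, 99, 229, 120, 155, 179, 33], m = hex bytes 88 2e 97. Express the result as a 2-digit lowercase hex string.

Key decimal bytes [83, 70, 55, 92, 99, 229, 120, 155, 179, 33] = 53 46 37 5c 63 e5 78 9b b3 21 is 10 bytes > B = 6, so hash it first: H(key) = 5b, then zero-pad to 6 bytes: K' = 5b 00 00 00 00 00.
K' ⊕ ipad = 6d 36 36 36 36 36.  K' ⊕ opad = 07 5c 5c 5c 5c 5c.
Inner input = (K'⊕ipad) ∥ m = 6d 36 36 36 36 36 ∥ 88 2e 97.
Inner hash: sum = 109+54+54+54+54+54+136+46+151 = 712; mod 256 = 200 → c8.
Outer input = (K'⊕opad) ∥ inner = 07 5c 5c 5c 5c 5c ∥ c8.
Outer hash (tag): sum = 7+92+92+92+92+92+200 = 667; mod 256 = 155 → 9b.

9b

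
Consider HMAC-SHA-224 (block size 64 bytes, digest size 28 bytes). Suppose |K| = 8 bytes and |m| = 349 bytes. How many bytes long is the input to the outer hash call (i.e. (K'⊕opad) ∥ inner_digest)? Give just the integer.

Key is 8 ≤ 64 bytes, zero-padded: |K'| = 64.
Outer input = (K'⊕opad) ∥ H(inner) → 64 + 28 = 92 bytes.

92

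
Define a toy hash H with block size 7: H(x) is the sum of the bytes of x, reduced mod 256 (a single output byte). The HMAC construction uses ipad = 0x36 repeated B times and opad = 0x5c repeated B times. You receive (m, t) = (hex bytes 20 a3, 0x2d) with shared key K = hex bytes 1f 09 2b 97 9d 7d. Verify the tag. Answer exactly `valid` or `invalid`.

valid

Key hex bytes 1f 09 2b 97 9d 7d is 6 bytes ≤ B = 7; zero-pad to 7 bytes: K' = 1f 09 2b 97 9d 7d 00.
K' ⊕ ipad = 29 3f 1d a1 ab 4b 36; K' ⊕ opad = 43 55 77 cb c1 21 5c.
Inner hash: sum = 41+63+29+161+171+75+54+32+163 = 789; mod 256 = 21 → 15.
Outer hash (recomputed tag): sum = 67+85+119+203+193+33+92+21 = 813; mod 256 = 45 → 2d.
Recomputed tag = 2d; claimed = 2d → match.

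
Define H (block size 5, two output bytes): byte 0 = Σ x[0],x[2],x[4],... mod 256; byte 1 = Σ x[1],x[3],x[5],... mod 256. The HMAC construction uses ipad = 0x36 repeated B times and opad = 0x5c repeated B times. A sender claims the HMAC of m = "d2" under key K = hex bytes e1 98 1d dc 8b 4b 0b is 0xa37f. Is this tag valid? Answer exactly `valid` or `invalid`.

valid

Key hex bytes e1 98 1d dc 8b 4b 0b is 7 bytes > B = 5, so hash it first: H(key) = 94 bf, then zero-pad to 5 bytes: K' = 94 bf 00 00 00.
K' ⊕ ipad = a2 89 36 36 36; K' ⊕ opad = c8 e3 5c 5c 5c.
Inner hash: even-index sum = 320 mod 256 = 64; odd-index sum = 291 mod 256 = 35 → 40 23.
Outer hash (recomputed tag): even-index sum = 419 mod 256 = 163; odd-index sum = 383 mod 256 = 127 → a3 7f.
Recomputed tag = a37f; claimed = a37f → match.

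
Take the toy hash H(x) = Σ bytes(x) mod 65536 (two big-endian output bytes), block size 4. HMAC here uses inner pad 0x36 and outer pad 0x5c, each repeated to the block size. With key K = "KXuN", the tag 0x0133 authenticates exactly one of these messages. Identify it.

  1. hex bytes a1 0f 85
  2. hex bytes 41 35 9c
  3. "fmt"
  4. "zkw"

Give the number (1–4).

Key "KXuN" = 4b 58 75 4e is exactly B = 4 bytes: K' = 4b 58 75 4e.
K' ⊕ ipad = 7d 6e 43 78; K' ⊕ opad = 17 04 29 12.
m1: inner = H(7d 6e 43 78 a1 0f 85) = 02 db; tag = H(17 04 29 12 02 db) = 0133 ← matches
m2: inner = H(7d 6e 43 78 41 35 9c) = 02 b8; tag = H(17 04 29 12 02 b8) = 0110
m3: inner = H(7d 6e 43 78 66 6d 74) = 02 ed; tag = H(17 04 29 12 02 ed) = 0145
m4: inner = H(7d 6e 43 78 7a 6b 77) = 03 02; tag = H(17 04 29 12 03 02) = 005b

1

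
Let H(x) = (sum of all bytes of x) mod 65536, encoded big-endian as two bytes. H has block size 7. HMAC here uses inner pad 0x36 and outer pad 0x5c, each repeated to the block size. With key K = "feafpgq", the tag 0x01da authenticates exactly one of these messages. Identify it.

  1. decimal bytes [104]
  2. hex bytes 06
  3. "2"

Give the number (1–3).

3

Key "feafpgq" = 66 65 61 66 70 67 71 is exactly B = 7 bytes: K' = 66 65 61 66 70 67 71.
K' ⊕ ipad = 50 53 57 50 46 51 47; K' ⊕ opad = 3a 39 3d 3a 2c 3b 2d.
m1: inner = H(50 53 57 50 46 51 47 68) = 02 90; tag = H(3a 39 3d 3a 2c 3b 2d 02 90) = 0210
m2: inner = H(50 53 57 50 46 51 47 06) = 02 2e; tag = H(3a 39 3d 3a 2c 3b 2d 02 2e) = 01ae
m3: inner = H(50 53 57 50 46 51 47 32) = 02 5a; tag = H(3a 39 3d 3a 2c 3b 2d 02 5a) = 01da ← matches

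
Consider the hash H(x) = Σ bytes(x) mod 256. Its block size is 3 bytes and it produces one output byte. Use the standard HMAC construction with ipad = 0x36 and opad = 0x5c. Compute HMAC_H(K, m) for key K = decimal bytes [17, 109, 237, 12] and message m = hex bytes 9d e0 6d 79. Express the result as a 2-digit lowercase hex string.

Key decimal bytes [17, 109, 237, 12] = 11 6d ed 0c is 4 bytes > B = 3, so hash it first: H(key) = 77, then zero-pad to 3 bytes: K' = 77 00 00.
K' ⊕ ipad = 41 36 36.  K' ⊕ opad = 2b 5c 5c.
Inner input = (K'⊕ipad) ∥ m = 41 36 36 ∥ 9d e0 6d 79.
Inner hash: sum = 65+54+54+157+224+109+121 = 784; mod 256 = 16 → 10.
Outer input = (K'⊕opad) ∥ inner = 2b 5c 5c ∥ 10.
Outer hash (tag): sum = 43+92+92+16 = 243 → f3.

f3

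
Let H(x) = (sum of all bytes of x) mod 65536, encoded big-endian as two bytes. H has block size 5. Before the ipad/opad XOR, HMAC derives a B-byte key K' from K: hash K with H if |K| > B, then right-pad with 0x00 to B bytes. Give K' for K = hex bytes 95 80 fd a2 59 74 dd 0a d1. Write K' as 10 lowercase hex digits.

|K| = 9 > B = 5, so first hash the key.
H(K): sum = 149+128+253+162+89+116+221+10+209 = 1337 → 05 39.
Zero-pad H(K) = 05 39 to 5 bytes: K' = 05 39 00 00 00.

0539000000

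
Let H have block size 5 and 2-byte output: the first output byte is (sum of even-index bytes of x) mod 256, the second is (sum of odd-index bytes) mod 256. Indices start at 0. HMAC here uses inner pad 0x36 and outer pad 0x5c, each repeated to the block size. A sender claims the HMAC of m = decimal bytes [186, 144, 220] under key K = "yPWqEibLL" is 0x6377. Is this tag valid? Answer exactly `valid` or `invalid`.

valid

Key "yPWqEibLL" = 79 50 57 71 45 69 62 4c 4c is 9 bytes > B = 5, so hash it first: H(key) = c3 76, then zero-pad to 5 bytes: K' = c3 76 00 00 00.
K' ⊕ ipad = f5 40 36 36 36; K' ⊕ opad = 9f 2a 5c 5c 5c.
Inner hash: even-index sum = 497 mod 256 = 241; odd-index sum = 524 mod 256 = 12 → f1 0c.
Outer hash (recomputed tag): even-index sum = 355 mod 256 = 99; odd-index sum = 375 mod 256 = 119 → 63 77.
Recomputed tag = 6377; claimed = 6377 → match.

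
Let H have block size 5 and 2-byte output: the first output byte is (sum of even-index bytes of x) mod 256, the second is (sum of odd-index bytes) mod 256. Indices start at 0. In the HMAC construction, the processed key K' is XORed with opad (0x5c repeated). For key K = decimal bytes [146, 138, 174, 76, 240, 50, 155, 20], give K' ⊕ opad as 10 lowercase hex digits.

97405c5c5c

Key decimal bytes [146, 138, 174, 76, 240, 50, 155, 20] = 92 8a ae 4c f0 32 9b 14 is 8 bytes > B = 5, so hash it first: H(key) = cb 1c, then zero-pad to 5 bytes: K' = cb 1c 00 00 00.
XOR each byte with 0x5c: cb⊕5c=97, 1c⊕5c=40, 00⊕5c=5c, 00⊕5c=5c, 00⊕5c=5c.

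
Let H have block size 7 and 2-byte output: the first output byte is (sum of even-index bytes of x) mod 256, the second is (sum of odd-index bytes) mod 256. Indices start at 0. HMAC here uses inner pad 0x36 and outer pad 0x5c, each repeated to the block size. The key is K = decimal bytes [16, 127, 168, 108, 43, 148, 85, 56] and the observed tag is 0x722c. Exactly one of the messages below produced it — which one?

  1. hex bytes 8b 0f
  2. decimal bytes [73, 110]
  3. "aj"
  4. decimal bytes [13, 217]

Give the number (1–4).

Key decimal bytes [16, 127, 168, 108, 43, 148, 85, 56] = 10 7f a8 6c 2b 94 55 38 is 8 bytes > B = 7, so hash it first: H(key) = 38 b7, then zero-pad to 7 bytes: K' = 38 b7 00 00 00 00 00.
K' ⊕ ipad = 0e 81 36 36 36 36 36; K' ⊕ opad = 64 eb 5c 5c 5c 5c 5c.
m1: inner = H(0e 81 36 36 36 36 36 8b 0f) = bf 78; tag = H(64 eb 5c 5c 5c 5c 5c bf 78) = f062
m2: inner = H(0e 81 36 36 36 36 36 49 6e) = 1e 36; tag = H(64 eb 5c 5c 5c 5c 5c 1e 36) = aec1
m3: inner = H(0e 81 36 36 36 36 36 61 6a) = 1a 4e; tag = H(64 eb 5c 5c 5c 5c 5c 1a 4e) = c6bd
m4: inner = H(0e 81 36 36 36 36 36 0d d9) = 89 fa; tag = H(64 eb 5c 5c 5c 5c 5c 89 fa) = 722c ← matches

4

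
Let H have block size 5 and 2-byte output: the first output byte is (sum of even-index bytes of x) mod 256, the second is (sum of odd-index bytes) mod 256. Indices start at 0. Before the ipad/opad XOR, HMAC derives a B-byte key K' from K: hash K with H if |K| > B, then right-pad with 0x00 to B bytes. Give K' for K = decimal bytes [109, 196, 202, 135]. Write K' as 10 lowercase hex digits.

6dc4ca8700

Key decimal bytes [109, 196, 202, 135] = 6d c4 ca 87 is 4 bytes ≤ B = 5; zero-pad to 5 bytes: K' = 6d c4 ca 87 00.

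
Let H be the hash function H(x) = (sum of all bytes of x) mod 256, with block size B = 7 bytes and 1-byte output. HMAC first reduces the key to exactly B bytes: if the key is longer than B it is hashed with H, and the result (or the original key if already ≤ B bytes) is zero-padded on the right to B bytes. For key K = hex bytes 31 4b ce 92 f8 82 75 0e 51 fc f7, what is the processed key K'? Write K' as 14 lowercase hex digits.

|K| = 11 > B = 7, so first hash the key.
H(K): sum = 49+75+206+146+248+130+117+14+81+252+247 = 1565; mod 256 = 29 → 1d.
Zero-pad H(K) = 1d to 7 bytes: K' = 1d 00 00 00 00 00 00.

1d000000000000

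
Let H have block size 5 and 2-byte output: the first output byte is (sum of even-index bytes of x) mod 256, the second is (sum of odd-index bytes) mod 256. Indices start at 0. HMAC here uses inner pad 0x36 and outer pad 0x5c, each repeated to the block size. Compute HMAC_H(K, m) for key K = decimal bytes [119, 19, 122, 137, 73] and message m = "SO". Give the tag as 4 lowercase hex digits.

Key decimal bytes [119, 19, 122, 137, 73] = 77 13 7a 89 49 is exactly B = 5 bytes: K' = 77 13 7a 89 49.
K' ⊕ ipad = 41 25 4c bf 7f.  K' ⊕ opad = 2b 4f 26 d5 15.
Inner input = (K'⊕ipad) ∥ m = 41 25 4c bf 7f ∥ 53 4f.
Inner hash: even-index sum = 347 mod 256 = 91; odd-index sum = 311 mod 256 = 55 → 5b 37.
Outer input = (K'⊕opad) ∥ inner = 2b 4f 26 d5 15 ∥ 5b 37.
Outer hash (tag): even-index sum = 157 mod 256 = 157; odd-index sum = 383 mod 256 = 127 → 9d 7f.

9d7f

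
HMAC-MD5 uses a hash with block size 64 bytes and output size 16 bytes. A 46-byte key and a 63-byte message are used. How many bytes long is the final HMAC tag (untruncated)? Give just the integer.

16

The tag is one MD5 digest: 16 bytes.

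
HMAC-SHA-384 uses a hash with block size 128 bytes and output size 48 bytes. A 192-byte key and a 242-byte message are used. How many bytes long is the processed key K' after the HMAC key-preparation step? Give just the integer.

Key is 192 > 128 bytes, so it is hashed to 48 bytes then zero-padded to 128: |K'| = 128.

128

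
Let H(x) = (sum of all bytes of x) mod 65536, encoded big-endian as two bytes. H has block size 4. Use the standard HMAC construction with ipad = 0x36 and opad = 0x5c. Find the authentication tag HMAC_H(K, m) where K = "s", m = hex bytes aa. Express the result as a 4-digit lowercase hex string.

Key "s" = 73 is 1 byte ≤ B = 4; zero-pad to 4 bytes: K' = 73 00 00 00.
K' ⊕ ipad = 45 36 36 36.  K' ⊕ opad = 2f 5c 5c 5c.
Inner input = (K'⊕ipad) ∥ m = 45 36 36 36 ∥ aa.
Inner hash: sum = 69+54+54+54+170 = 401 → 01 91.
Outer input = (K'⊕opad) ∥ inner = 2f 5c 5c 5c ∥ 01 91.
Outer hash (tag): sum = 47+92+92+92+1+145 = 469 → 01 d5.

01d5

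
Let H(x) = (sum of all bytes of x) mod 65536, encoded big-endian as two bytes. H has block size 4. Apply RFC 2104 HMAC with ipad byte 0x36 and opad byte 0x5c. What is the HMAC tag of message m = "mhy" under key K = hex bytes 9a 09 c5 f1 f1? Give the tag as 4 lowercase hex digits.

019a

Key hex bytes 9a 09 c5 f1 f1 is 5 bytes > B = 4, so hash it first: H(key) = 03 4a, then zero-pad to 4 bytes: K' = 03 4a 00 00.
K' ⊕ ipad = 35 7c 36 36.  K' ⊕ opad = 5f 16 5c 5c.
Inner input = (K'⊕ipad) ∥ m = 35 7c 36 36 ∥ 6d 68 79.
Inner hash: sum = 53+124+54+54+109+104+121 = 619 → 02 6b.
Outer input = (K'⊕opad) ∥ inner = 5f 16 5c 5c ∥ 02 6b.
Outer hash (tag): sum = 95+22+92+92+2+107 = 410 → 01 9a.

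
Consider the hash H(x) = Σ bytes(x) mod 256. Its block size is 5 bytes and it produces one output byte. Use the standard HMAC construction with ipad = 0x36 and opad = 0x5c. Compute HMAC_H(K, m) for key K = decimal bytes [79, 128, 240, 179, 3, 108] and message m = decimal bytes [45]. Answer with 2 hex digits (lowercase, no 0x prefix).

09

Key decimal bytes [79, 128, 240, 179, 3, 108] = 4f 80 f0 b3 03 6c is 6 bytes > B = 5, so hash it first: H(key) = e1, then zero-pad to 5 bytes: K' = e1 00 00 00 00.
K' ⊕ ipad = d7 36 36 36 36.  K' ⊕ opad = bd 5c 5c 5c 5c.
Inner input = (K'⊕ipad) ∥ m = d7 36 36 36 36 ∥ 2d.
Inner hash: sum = 215+54+54+54+54+45 = 476; mod 256 = 220 → dc.
Outer input = (K'⊕opad) ∥ inner = bd 5c 5c 5c 5c ∥ dc.
Outer hash (tag): sum = 189+92+92+92+92+220 = 777; mod 256 = 9 → 09.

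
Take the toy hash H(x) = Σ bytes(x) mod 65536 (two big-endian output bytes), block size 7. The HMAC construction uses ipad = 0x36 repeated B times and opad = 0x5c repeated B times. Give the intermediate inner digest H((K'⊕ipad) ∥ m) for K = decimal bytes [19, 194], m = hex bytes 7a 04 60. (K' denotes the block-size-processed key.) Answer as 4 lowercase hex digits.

0305

Key decimal bytes [19, 194] = 13 c2 is 2 bytes ≤ B = 7; zero-pad to 7 bytes: K' = 13 c2 00 00 00 00 00.
K' ⊕ ipad = 25 f4 36 36 36 36 36.
Inner input = 25 f4 36 36 36 36 36 ∥ 7a 04 60.
Inner hash: sum = 37+244+54+54+54+54+54+122+4+96 = 773 → 03 05.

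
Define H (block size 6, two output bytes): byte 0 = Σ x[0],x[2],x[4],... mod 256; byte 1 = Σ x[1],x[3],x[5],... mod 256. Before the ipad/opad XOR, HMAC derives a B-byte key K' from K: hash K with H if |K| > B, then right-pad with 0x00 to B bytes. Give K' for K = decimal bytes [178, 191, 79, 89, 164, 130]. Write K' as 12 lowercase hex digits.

Key decimal bytes [178, 191, 79, 89, 164, 130] = b2 bf 4f 59 a4 82 is exactly B = 6 bytes: K' = b2 bf 4f 59 a4 82.

b2bf4f59a482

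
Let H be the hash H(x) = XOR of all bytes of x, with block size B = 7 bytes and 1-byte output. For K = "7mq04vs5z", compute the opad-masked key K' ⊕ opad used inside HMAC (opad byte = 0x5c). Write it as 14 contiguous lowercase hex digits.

395c5c5c5c5c5c

Key "7mq04vs5z" = 37 6d 71 30 34 76 73 35 7a is 9 bytes > B = 7, so hash it first: H(key) = 65, then zero-pad to 7 bytes: K' = 65 00 00 00 00 00 00.
XOR each byte with 0x5c: 65⊕5c=39, 00⊕5c=5c, 00⊕5c=5c, 00⊕5c=5c, 00⊕5c=5c, 00⊕5c=5c, 00⊕5c=5c.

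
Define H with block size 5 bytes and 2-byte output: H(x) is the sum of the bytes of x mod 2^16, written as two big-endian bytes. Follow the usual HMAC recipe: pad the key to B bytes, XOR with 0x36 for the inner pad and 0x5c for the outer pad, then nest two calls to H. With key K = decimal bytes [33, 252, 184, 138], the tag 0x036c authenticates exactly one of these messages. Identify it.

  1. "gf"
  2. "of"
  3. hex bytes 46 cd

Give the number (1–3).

2

Key decimal bytes [33, 252, 184, 138] = 21 fc b8 8a is 4 bytes ≤ B = 5; zero-pad to 5 bytes: K' = 21 fc b8 8a 00.
K' ⊕ ipad = 17 ca 8e bc 36; K' ⊕ opad = 7d a0 e4 d6 5c.
m1: inner = H(17 ca 8e bc 36 67 66) = 03 2e; tag = H(7d a0 e4 d6 5c 03 2e) = 0364
m2: inner = H(17 ca 8e bc 36 6f 66) = 03 36; tag = H(7d a0 e4 d6 5c 03 36) = 036c ← matches
m3: inner = H(17 ca 8e bc 36 46 cd) = 03 74; tag = H(7d a0 e4 d6 5c 03 74) = 03aa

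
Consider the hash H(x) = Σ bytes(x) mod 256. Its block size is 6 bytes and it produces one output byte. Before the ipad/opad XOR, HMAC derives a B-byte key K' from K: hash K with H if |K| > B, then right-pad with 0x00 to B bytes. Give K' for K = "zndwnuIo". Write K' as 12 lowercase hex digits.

|K| = 8 > B = 6, so first hash the key.
H(K): sum = 122+110+100+119+110+117+73+111 = 862; mod 256 = 94 → 5e.
Zero-pad H(K) = 5e to 6 bytes: K' = 5e 00 00 00 00 00.

5e0000000000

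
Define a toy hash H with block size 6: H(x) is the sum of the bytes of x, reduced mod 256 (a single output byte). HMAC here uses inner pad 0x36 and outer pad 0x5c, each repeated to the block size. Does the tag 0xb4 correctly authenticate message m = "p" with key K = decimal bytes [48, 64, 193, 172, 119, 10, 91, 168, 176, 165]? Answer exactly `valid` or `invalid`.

Key decimal bytes [48, 64, 193, 172, 119, 10, 91, 168, 176, 165] = 30 40 c1 ac 77 0a 5b a8 b0 a5 is 10 bytes > B = 6, so hash it first: H(key) = b6, then zero-pad to 6 bytes: K' = b6 00 00 00 00 00.
K' ⊕ ipad = 80 36 36 36 36 36; K' ⊕ opad = ea 5c 5c 5c 5c 5c.
Inner hash: sum = 128+54+54+54+54+54+112 = 510; mod 256 = 254 → fe.
Outer hash (recomputed tag): sum = 234+92+92+92+92+92+254 = 948; mod 256 = 180 → b4.
Recomputed tag = b4; claimed = b4 → match.

valid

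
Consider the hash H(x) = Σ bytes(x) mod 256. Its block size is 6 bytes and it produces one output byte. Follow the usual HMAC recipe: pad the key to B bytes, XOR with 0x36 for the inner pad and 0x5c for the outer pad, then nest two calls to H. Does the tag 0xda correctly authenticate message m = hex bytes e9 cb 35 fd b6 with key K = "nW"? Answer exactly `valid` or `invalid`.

Key "nW" = 6e 57 is 2 bytes ≤ B = 6; zero-pad to 6 bytes: K' = 6e 57 00 00 00 00.
K' ⊕ ipad = 58 61 36 36 36 36; K' ⊕ opad = 32 0b 5c 5c 5c 5c.
Inner hash: sum = 88+97+54+54+54+54+233+203+53+253+182 = 1325; mod 256 = 45 → 2d.
Outer hash (recomputed tag): sum = 50+11+92+92+92+92+45 = 474; mod 256 = 218 → da.
Recomputed tag = da; claimed = da → match.

valid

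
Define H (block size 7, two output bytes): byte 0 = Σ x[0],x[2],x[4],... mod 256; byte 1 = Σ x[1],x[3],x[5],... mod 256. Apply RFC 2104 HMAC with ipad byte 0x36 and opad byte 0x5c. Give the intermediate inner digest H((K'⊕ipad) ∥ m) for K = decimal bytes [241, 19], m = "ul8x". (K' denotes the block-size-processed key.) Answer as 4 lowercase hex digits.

Key decimal bytes [241, 19] = f1 13 is 2 bytes ≤ B = 7; zero-pad to 7 bytes: K' = f1 13 00 00 00 00 00.
K' ⊕ ipad = c7 25 36 36 36 36 36.
Inner input = c7 25 36 36 36 36 36 ∥ 75 6c 38 78.
Inner hash: even-index sum = 589 mod 256 = 77; odd-index sum = 318 mod 256 = 62 → 4d 3e.

4d3e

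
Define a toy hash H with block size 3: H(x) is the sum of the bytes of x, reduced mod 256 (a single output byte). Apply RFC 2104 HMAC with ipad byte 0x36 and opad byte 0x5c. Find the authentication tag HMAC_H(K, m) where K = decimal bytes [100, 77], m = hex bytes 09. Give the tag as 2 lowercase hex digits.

Key decimal bytes [100, 77] = 64 4d is 2 bytes ≤ B = 3; zero-pad to 3 bytes: K' = 64 4d 00.
K' ⊕ ipad = 52 7b 36.  K' ⊕ opad = 38 11 5c.
Inner input = (K'⊕ipad) ∥ m = 52 7b 36 ∥ 09.
Inner hash: sum = 82+123+54+9 = 268; mod 256 = 12 → 0c.
Outer input = (K'⊕opad) ∥ inner = 38 11 5c ∥ 0c.
Outer hash (tag): sum = 56+17+92+12 = 177 → b1.

b1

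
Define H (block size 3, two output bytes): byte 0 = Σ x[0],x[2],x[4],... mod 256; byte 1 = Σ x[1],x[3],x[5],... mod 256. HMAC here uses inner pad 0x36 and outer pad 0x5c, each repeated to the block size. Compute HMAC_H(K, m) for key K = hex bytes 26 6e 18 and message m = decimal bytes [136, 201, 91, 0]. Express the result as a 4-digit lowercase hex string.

Key hex bytes 26 6e 18 is exactly B = 3 bytes: K' = 26 6e 18.
K' ⊕ ipad = 10 58 2e.  K' ⊕ opad = 7a 32 44.
Inner input = (K'⊕ipad) ∥ m = 10 58 2e ∥ 88 c9 5b 00.
Inner hash: even-index sum = 263 mod 256 = 7; odd-index sum = 315 mod 256 = 59 → 07 3b.
Outer input = (K'⊕opad) ∥ inner = 7a 32 44 ∥ 07 3b.
Outer hash (tag): even-index sum = 249 mod 256 = 249; odd-index sum = 57 mod 256 = 57 → f9 39.

f939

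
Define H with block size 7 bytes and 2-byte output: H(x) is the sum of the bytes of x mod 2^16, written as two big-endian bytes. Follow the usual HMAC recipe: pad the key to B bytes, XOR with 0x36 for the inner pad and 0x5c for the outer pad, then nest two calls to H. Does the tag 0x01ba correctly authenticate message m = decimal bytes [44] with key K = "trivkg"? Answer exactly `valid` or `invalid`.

Key "trivkg" = 74 72 69 76 6b 67 is 6 bytes ≤ B = 7; zero-pad to 7 bytes: K' = 74 72 69 76 6b 67 00.
K' ⊕ ipad = 42 44 5f 40 5d 51 36; K' ⊕ opad = 28 2e 35 2a 37 3b 5c.
Inner hash: sum = 66+68+95+64+93+81+54+44 = 565 → 02 35.
Outer hash (recomputed tag): sum = 40+46+53+42+55+59+92+2+53 = 442 → 01 ba.
Recomputed tag = 01ba; claimed = 01ba → match.

valid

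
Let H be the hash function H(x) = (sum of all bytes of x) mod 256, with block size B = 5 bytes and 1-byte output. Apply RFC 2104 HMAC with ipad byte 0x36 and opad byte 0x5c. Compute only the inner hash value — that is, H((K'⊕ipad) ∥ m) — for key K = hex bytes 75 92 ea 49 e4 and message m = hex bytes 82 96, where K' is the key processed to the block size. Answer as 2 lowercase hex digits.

2c

Key hex bytes 75 92 ea 49 e4 is exactly B = 5 bytes: K' = 75 92 ea 49 e4.
K' ⊕ ipad = 43 a4 dc 7f d2.
Inner input = 43 a4 dc 7f d2 ∥ 82 96.
Inner hash: sum = 67+164+220+127+210+130+150 = 1068; mod 256 = 44 → 2c.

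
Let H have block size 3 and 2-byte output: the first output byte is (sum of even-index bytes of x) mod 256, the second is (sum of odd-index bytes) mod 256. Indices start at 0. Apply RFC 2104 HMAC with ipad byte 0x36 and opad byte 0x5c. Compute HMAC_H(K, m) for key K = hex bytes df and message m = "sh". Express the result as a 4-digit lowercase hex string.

88e3

Key hex bytes df is 1 byte ≤ B = 3; zero-pad to 3 bytes: K' = df 00 00.
K' ⊕ ipad = e9 36 36.  K' ⊕ opad = 83 5c 5c.
Inner input = (K'⊕ipad) ∥ m = e9 36 36 ∥ 73 68.
Inner hash: even-index sum = 391 mod 256 = 135; odd-index sum = 169 mod 256 = 169 → 87 a9.
Outer input = (K'⊕opad) ∥ inner = 83 5c 5c ∥ 87 a9.
Outer hash (tag): even-index sum = 392 mod 256 = 136; odd-index sum = 227 mod 256 = 227 → 88 e3.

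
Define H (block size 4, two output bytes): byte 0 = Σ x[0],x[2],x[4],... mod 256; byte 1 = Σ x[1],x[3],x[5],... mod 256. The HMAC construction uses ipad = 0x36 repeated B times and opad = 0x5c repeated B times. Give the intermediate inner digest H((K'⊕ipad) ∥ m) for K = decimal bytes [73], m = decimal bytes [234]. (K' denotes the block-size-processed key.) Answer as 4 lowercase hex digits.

9f6c

Key decimal bytes [73] = 49 is 1 byte ≤ B = 4; zero-pad to 4 bytes: K' = 49 00 00 00.
K' ⊕ ipad = 7f 36 36 36.
Inner input = 7f 36 36 36 ∥ ea.
Inner hash: even-index sum = 415 mod 256 = 159; odd-index sum = 108 mod 256 = 108 → 9f 6c.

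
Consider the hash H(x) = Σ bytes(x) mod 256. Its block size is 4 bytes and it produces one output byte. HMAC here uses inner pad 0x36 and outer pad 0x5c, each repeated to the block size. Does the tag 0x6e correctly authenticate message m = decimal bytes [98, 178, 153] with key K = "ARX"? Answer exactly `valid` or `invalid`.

Key "ARX" = 41 52 58 is 3 bytes ≤ B = 4; zero-pad to 4 bytes: K' = 41 52 58 00.
K' ⊕ ipad = 77 64 6e 36; K' ⊕ opad = 1d 0e 04 5c.
Inner hash: sum = 119+100+110+54+98+178+153 = 812; mod 256 = 44 → 2c.
Outer hash (recomputed tag): sum = 29+14+4+92+44 = 183 → b7.
Recomputed tag = b7; claimed = 6e → mismatch.

invalid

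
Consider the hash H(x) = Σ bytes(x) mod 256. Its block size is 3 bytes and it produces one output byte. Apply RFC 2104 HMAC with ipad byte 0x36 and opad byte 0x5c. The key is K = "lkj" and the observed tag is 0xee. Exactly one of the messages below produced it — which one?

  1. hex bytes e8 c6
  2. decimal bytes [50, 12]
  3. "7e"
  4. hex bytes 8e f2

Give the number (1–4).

Key "lkj" = 6c 6b 6a is exactly B = 3 bytes: K' = 6c 6b 6a.
K' ⊕ ipad = 5a 5d 5c; K' ⊕ opad = 30 37 36.
m1: inner = H(5a 5d 5c e8 c6) = c1; tag = H(30 37 36 c1) = 5e
m2: inner = H(5a 5d 5c 32 0c) = 51; tag = H(30 37 36 51) = ee ← matches
m3: inner = H(5a 5d 5c 37 65) = af; tag = H(30 37 36 af) = 4c
m4: inner = H(5a 5d 5c 8e f2) = 93; tag = H(30 37 36 93) = 30

2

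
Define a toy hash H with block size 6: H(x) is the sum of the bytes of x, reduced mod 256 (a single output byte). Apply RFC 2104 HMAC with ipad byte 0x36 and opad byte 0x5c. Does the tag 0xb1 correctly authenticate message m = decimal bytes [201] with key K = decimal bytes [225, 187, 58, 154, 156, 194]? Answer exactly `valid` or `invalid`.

valid

Key decimal bytes [225, 187, 58, 154, 156, 194] = e1 bb 3a 9a 9c c2 is exactly B = 6 bytes: K' = e1 bb 3a 9a 9c c2.
K' ⊕ ipad = d7 8d 0c ac aa f4; K' ⊕ opad = bd e7 66 c6 c0 9e.
Inner hash: sum = 215+141+12+172+170+244+201 = 1155; mod 256 = 131 → 83.
Outer hash (recomputed tag): sum = 189+231+102+198+192+158+131 = 1201; mod 256 = 177 → b1.
Recomputed tag = b1; claimed = b1 → match.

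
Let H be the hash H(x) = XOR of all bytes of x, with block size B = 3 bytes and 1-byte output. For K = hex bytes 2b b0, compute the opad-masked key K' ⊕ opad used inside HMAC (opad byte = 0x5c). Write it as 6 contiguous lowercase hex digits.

77ec5c

Key hex bytes 2b b0 is 2 bytes ≤ B = 3; zero-pad to 3 bytes: K' = 2b b0 00.
XOR each byte with 0x5c: 2b⊕5c=77, b0⊕5c=ec, 00⊕5c=5c.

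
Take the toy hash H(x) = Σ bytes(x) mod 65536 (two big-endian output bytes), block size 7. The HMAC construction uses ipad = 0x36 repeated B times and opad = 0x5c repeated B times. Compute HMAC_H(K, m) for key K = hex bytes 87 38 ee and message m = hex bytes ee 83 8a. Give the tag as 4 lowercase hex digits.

03cf

Key hex bytes 87 38 ee is 3 bytes ≤ B = 7; zero-pad to 7 bytes: K' = 87 38 ee 00 00 00 00.
K' ⊕ ipad = b1 0e d8 36 36 36 36.  K' ⊕ opad = db 64 b2 5c 5c 5c 5c.
Inner input = (K'⊕ipad) ∥ m = b1 0e d8 36 36 36 36 ∥ ee 83 8a.
Inner hash: sum = 177+14+216+54+54+54+54+238+131+138 = 1130 → 04 6a.
Outer input = (K'⊕opad) ∥ inner = db 64 b2 5c 5c 5c 5c ∥ 04 6a.
Outer hash (tag): sum = 219+100+178+92+92+92+92+4+106 = 975 → 03 cf.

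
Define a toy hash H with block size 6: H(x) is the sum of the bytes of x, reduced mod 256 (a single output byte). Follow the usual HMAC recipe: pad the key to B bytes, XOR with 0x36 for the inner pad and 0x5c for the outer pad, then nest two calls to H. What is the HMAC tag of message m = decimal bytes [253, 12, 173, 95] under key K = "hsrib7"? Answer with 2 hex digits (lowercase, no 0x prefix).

Key "hsrib7" = 68 73 72 69 62 37 is exactly B = 6 bytes: K' = 68 73 72 69 62 37.
K' ⊕ ipad = 5e 45 44 5f 54 01.  K' ⊕ opad = 34 2f 2e 35 3e 6b.
Inner input = (K'⊕ipad) ∥ m = 5e 45 44 5f 54 01 ∥ fd 0c ad 5f.
Inner hash: sum = 94+69+68+95+84+1+253+12+173+95 = 944; mod 256 = 176 → b0.
Outer input = (K'⊕opad) ∥ inner = 34 2f 2e 35 3e 6b ∥ b0.
Outer hash (tag): sum = 52+47+46+53+62+107+176 = 543; mod 256 = 31 → 1f.

1f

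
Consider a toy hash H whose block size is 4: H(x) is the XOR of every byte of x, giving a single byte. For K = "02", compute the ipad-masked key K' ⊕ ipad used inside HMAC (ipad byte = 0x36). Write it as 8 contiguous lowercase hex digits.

Key "02" = 30 32 is 2 bytes ≤ B = 4; zero-pad to 4 bytes: K' = 30 32 00 00.
XOR each byte with 0x36: 30⊕36=06, 32⊕36=04, 00⊕36=36, 00⊕36=36.

06043636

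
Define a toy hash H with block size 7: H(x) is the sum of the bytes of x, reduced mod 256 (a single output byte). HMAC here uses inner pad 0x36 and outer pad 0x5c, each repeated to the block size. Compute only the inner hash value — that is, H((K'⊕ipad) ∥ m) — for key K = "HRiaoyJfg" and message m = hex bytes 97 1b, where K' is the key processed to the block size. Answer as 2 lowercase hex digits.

Key "HRiaoyJfg" = 48 52 69 61 6f 79 4a 66 67 is 9 bytes > B = 7, so hash it first: H(key) = 63, then zero-pad to 7 bytes: K' = 63 00 00 00 00 00 00.
K' ⊕ ipad = 55 36 36 36 36 36 36.
Inner input = 55 36 36 36 36 36 36 ∥ 97 1b.
Inner hash: sum = 85+54+54+54+54+54+54+151+27 = 587; mod 256 = 75 → 4b.

4b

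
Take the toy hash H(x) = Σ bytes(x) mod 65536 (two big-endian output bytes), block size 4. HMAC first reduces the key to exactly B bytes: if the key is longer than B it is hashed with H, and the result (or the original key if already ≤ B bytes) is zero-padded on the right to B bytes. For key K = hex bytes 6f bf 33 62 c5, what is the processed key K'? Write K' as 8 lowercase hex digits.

02880000

|K| = 5 > B = 4, so first hash the key.
H(K): sum = 111+191+51+98+197 = 648 → 02 88.
Zero-pad H(K) = 02 88 to 4 bytes: K' = 02 88 00 00.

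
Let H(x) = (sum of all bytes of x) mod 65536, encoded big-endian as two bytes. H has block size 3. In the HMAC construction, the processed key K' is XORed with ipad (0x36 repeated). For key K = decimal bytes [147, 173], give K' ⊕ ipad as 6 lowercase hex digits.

Key decimal bytes [147, 173] = 93 ad is 2 bytes ≤ B = 3; zero-pad to 3 bytes: K' = 93 ad 00.
XOR each byte with 0x36: 93⊕36=a5, ad⊕36=9b, 00⊕36=36.

a59b36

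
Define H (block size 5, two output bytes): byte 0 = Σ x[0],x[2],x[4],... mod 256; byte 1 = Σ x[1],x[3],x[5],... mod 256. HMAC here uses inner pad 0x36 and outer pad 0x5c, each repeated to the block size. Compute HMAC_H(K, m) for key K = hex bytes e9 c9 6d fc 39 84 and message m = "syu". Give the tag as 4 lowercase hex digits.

280f

Key hex bytes e9 c9 6d fc 39 84 is 6 bytes > B = 5, so hash it first: H(key) = 8f 49, then zero-pad to 5 bytes: K' = 8f 49 00 00 00.
K' ⊕ ipad = b9 7f 36 36 36.  K' ⊕ opad = d3 15 5c 5c 5c.
Inner input = (K'⊕ipad) ∥ m = b9 7f 36 36 36 ∥ 73 79 75.
Inner hash: even-index sum = 414 mod 256 = 158; odd-index sum = 413 mod 256 = 157 → 9e 9d.
Outer input = (K'⊕opad) ∥ inner = d3 15 5c 5c 5c ∥ 9e 9d.
Outer hash (tag): even-index sum = 552 mod 256 = 40; odd-index sum = 271 mod 256 = 15 → 28 0f.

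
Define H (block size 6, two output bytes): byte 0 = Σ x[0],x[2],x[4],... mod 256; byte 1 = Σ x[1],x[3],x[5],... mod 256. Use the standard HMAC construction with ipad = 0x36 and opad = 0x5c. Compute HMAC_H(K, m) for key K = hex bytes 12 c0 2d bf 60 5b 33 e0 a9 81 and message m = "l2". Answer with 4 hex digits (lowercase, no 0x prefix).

Key hex bytes 12 c0 2d bf 60 5b 33 e0 a9 81 is 10 bytes > B = 6, so hash it first: H(key) = 7b 3b, then zero-pad to 6 bytes: K' = 7b 3b 00 00 00 00.
K' ⊕ ipad = 4d 0d 36 36 36 36.  K' ⊕ opad = 27 67 5c 5c 5c 5c.
Inner input = (K'⊕ipad) ∥ m = 4d 0d 36 36 36 36 ∥ 6c 32.
Inner hash: even-index sum = 293 mod 256 = 37; odd-index sum = 171 mod 256 = 171 → 25 ab.
Outer input = (K'⊕opad) ∥ inner = 27 67 5c 5c 5c 5c ∥ 25 ab.
Outer hash (tag): even-index sum = 260 mod 256 = 4; odd-index sum = 458 mod 256 = 202 → 04 ca.

04ca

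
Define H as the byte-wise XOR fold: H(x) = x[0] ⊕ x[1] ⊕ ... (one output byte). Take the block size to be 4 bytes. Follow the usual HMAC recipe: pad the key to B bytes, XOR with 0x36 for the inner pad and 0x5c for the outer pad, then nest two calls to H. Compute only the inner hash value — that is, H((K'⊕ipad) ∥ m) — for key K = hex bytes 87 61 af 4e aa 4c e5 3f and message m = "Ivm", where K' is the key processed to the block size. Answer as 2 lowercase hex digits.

Key hex bytes 87 61 af 4e aa 4c e5 3f is 8 bytes > B = 4, so hash it first: H(key) = 3b, then zero-pad to 4 bytes: K' = 3b 00 00 00.
K' ⊕ ipad = 0d 36 36 36.
Inner input = 0d 36 36 36 ∥ 49 76 6d.
Inner hash: XOR 0d⊕36⊕36⊕36⊕49⊕76⊕6d = 69.

69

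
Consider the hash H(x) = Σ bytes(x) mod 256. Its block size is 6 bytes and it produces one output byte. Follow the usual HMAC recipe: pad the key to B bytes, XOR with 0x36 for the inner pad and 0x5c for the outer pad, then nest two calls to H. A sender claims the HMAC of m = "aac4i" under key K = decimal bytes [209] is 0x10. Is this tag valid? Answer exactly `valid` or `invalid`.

Key decimal bytes [209] = d1 is 1 byte ≤ B = 6; zero-pad to 6 bytes: K' = d1 00 00 00 00 00.
K' ⊕ ipad = e7 36 36 36 36 36; K' ⊕ opad = 8d 5c 5c 5c 5c 5c.
Inner hash: sum = 231+54+54+54+54+54+97+97+99+52+105 = 951; mod 256 = 183 → b7.
Outer hash (recomputed tag): sum = 141+92+92+92+92+92+183 = 784; mod 256 = 16 → 10.
Recomputed tag = 10; claimed = 10 → match.

valid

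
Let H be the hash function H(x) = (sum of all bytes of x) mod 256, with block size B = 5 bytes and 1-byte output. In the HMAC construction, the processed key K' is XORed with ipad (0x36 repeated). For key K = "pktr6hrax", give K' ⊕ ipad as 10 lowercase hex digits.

Key "pktr6hrax" = 70 6b 74 72 36 68 72 61 78 is 9 bytes > B = 5, so hash it first: H(key) = aa, then zero-pad to 5 bytes: K' = aa 00 00 00 00.
XOR each byte with 0x36: aa⊕36=9c, 00⊕36=36, 00⊕36=36, 00⊕36=36, 00⊕36=36.

9c36363636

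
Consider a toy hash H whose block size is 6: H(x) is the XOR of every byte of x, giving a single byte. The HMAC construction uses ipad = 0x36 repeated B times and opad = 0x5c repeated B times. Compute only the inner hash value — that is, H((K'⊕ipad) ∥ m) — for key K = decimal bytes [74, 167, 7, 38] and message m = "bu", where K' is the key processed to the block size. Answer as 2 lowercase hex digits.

Key decimal bytes [74, 167, 7, 38] = 4a a7 07 26 is 4 bytes ≤ B = 6; zero-pad to 6 bytes: K' = 4a a7 07 26 00 00.
K' ⊕ ipad = 7c 91 31 10 36 36.
Inner input = 7c 91 31 10 36 36 ∥ 62 75.
Inner hash: XOR 7c⊕91⊕31⊕10⊕36⊕36⊕62⊕75 = db.

db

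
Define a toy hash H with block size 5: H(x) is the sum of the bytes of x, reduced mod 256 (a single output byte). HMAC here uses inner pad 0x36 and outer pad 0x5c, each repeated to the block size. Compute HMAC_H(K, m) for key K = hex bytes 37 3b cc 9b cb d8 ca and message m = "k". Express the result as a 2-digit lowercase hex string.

Key hex bytes 37 3b cc 9b cb d8 ca is 7 bytes > B = 5, so hash it first: H(key) = 46, then zero-pad to 5 bytes: K' = 46 00 00 00 00.
K' ⊕ ipad = 70 36 36 36 36.  K' ⊕ opad = 1a 5c 5c 5c 5c.
Inner input = (K'⊕ipad) ∥ m = 70 36 36 36 36 ∥ 6b.
Inner hash: sum = 112+54+54+54+54+107 = 435; mod 256 = 179 → b3.
Outer input = (K'⊕opad) ∥ inner = 1a 5c 5c 5c 5c ∥ b3.
Outer hash (tag): sum = 26+92+92+92+92+179 = 573; mod 256 = 61 → 3d.

3d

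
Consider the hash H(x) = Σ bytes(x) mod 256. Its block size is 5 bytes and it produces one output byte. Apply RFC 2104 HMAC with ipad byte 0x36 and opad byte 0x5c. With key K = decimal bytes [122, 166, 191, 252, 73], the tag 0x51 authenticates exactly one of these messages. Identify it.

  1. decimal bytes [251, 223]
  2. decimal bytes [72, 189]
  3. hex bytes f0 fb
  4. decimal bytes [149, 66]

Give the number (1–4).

Key decimal bytes [122, 166, 191, 252, 73] = 7a a6 bf fc 49 is exactly B = 5 bytes: K' = 7a a6 bf fc 49.
K' ⊕ ipad = 4c 90 89 ca 7f; K' ⊕ opad = 26 fa e3 a0 15.
m1: inner = H(4c 90 89 ca 7f fb df) = 88; tag = H(26 fa e3 a0 15 88) = 40
m2: inner = H(4c 90 89 ca 7f 48 bd) = b3; tag = H(26 fa e3 a0 15 b3) = 6b
m3: inner = H(4c 90 89 ca 7f f0 fb) = 99; tag = H(26 fa e3 a0 15 99) = 51 ← matches
m4: inner = H(4c 90 89 ca 7f 95 42) = 85; tag = H(26 fa e3 a0 15 85) = 3d

3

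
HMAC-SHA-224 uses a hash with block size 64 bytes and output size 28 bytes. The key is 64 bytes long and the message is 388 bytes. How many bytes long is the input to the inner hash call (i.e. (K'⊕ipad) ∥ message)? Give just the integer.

452

Key is 64 ≤ 64 bytes, zero-padded: |K'| = 64.
Inner input = (K'⊕ipad) ∥ m → 64 + 388 = 452 bytes.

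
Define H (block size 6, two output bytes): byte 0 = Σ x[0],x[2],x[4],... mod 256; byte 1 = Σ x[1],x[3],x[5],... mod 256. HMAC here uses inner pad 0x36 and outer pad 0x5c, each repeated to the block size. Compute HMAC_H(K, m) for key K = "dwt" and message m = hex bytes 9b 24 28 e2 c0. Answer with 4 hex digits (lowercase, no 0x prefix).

0996

Key "dwt" = 64 77 74 is 3 bytes ≤ B = 6; zero-pad to 6 bytes: K' = 64 77 74 00 00 00.
K' ⊕ ipad = 52 41 42 36 36 36.  K' ⊕ opad = 38 2b 28 5c 5c 5c.
Inner input = (K'⊕ipad) ∥ m = 52 41 42 36 36 36 ∥ 9b 24 28 e2 c0.
Inner hash: even-index sum = 589 mod 256 = 77; odd-index sum = 435 mod 256 = 179 → 4d b3.
Outer input = (K'⊕opad) ∥ inner = 38 2b 28 5c 5c 5c ∥ 4d b3.
Outer hash (tag): even-index sum = 265 mod 256 = 9; odd-index sum = 406 mod 256 = 150 → 09 96.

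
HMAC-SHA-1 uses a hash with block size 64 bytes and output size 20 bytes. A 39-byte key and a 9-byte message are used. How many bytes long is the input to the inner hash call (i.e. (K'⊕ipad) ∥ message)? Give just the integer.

73

Key is 39 ≤ 64 bytes, zero-padded: |K'| = 64.
Inner input = (K'⊕ipad) ∥ m → 64 + 9 = 73 bytes.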